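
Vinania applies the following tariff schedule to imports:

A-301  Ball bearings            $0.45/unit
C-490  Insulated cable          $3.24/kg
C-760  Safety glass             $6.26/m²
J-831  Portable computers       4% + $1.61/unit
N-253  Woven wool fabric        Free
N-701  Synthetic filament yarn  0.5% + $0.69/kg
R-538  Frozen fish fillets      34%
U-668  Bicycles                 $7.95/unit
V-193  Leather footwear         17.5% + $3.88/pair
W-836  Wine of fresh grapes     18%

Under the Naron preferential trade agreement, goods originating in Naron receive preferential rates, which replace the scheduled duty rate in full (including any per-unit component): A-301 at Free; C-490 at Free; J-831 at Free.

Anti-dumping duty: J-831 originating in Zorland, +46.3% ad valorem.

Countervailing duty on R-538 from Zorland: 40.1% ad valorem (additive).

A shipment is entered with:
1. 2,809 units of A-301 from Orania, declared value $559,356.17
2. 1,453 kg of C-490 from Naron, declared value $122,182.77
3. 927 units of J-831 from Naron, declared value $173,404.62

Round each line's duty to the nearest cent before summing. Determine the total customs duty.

$1,264.05

Line 1 (A-301, Orania, 2,809 units, $559,356.17):
Base rate for A-301 is $0.45/unit.
A-301 has an FTA preferential rate, but origin Orania is not Naron; base rate stands.
Duty = 2,809 × $0.45 = $1,264.05.
Line 2 (C-490, Naron, 1,453 kg, $122,182.77):
Base rate for C-490 is $3.24/kg.
Origin Naron qualifies under the Vinania–Naron agreement and C-490 is covered: preferential rate Free applies instead.
Duty = $122,182.77 × 0% = $0.00.
Line 3 (J-831, Naron, 927 units, $173,404.62):
Base rate for J-831 is 4% + $1.61/unit.
Origin Naron qualifies under the Vinania–Naron agreement and J-831 is covered: preferential rate Free applies instead.
The additional-duty order on J-831 targets Zorland, not Naron; it does not apply.
Duty = $173,404.62 × 0% = $0.00.
Total = $1,264.05 + $0.00 + $0.00 = $1,264.05.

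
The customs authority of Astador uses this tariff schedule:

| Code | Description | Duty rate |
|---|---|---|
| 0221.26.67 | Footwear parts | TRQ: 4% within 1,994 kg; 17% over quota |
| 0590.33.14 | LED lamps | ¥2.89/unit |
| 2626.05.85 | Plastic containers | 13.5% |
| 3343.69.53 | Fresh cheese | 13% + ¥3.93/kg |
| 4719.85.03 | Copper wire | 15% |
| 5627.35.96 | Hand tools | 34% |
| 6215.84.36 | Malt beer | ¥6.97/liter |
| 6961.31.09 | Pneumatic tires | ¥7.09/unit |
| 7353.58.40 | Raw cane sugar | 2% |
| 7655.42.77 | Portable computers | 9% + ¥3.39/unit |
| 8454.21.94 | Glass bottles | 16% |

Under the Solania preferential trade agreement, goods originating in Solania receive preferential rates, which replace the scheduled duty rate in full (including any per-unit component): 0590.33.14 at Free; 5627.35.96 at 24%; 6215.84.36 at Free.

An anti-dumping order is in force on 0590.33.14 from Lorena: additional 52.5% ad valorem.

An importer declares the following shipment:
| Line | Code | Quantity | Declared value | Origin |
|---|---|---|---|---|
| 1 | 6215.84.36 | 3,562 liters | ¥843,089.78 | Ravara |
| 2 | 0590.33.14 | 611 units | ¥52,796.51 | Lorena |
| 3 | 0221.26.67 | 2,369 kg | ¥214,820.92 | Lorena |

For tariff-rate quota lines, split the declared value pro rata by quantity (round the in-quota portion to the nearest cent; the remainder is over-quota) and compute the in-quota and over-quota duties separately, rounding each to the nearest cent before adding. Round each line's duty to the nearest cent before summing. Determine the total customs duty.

Line 1 (6215.84.36, Ravara, 3,562 liters, ¥843,089.78):
Base rate for 6215.84.36 is ¥6.97/liter.
6215.84.36 has an FTA preferential rate, but origin Ravara is not Solania; base rate stands.
Duty = 3,562 × ¥6.97 = ¥24,827.14.
Line 2 (0590.33.14, Lorena, 611 units, ¥52,796.51):
Base rate for 0590.33.14 is ¥2.89/unit.
0590.33.14 has an FTA preferential rate, but origin Lorena is not Solania; base rate stands.
Additional duty on 0590.33.14 from Lorena: +52.5% ad valorem. Applied ad valorem rate = 52.5%.
Duty = ¥52,796.51 × 52.5% + 611 × ¥2.89 = ¥29,483.96.
Line 3 (0221.26.67, Lorena, 2,369 kg, ¥214,820.92):
Code 0221.26.67 is under a tariff-rate quota (threshold 1,994 kg). In-quota: 1,994 kg at 4%; over-quota: 375 kg at 17%.
Pro-rata value split: in-quota = ¥214,820.92 × 1,994/2,369 = ¥180,815.92; over-quota = ¥214,820.92 − ¥180,815.92 = ¥34,005.00.
In-quota duty = ¥180,815.92 × 4% = ¥7,232.64. Over-quota duty = ¥34,005.00 × 17% = ¥5,780.85.
Line duty = ¥7,232.64 + ¥5,780.85 = ¥13,013.49.
Total = ¥24,827.14 + ¥29,483.96 + ¥13,013.49 = ¥67,324.59.

¥67,324.59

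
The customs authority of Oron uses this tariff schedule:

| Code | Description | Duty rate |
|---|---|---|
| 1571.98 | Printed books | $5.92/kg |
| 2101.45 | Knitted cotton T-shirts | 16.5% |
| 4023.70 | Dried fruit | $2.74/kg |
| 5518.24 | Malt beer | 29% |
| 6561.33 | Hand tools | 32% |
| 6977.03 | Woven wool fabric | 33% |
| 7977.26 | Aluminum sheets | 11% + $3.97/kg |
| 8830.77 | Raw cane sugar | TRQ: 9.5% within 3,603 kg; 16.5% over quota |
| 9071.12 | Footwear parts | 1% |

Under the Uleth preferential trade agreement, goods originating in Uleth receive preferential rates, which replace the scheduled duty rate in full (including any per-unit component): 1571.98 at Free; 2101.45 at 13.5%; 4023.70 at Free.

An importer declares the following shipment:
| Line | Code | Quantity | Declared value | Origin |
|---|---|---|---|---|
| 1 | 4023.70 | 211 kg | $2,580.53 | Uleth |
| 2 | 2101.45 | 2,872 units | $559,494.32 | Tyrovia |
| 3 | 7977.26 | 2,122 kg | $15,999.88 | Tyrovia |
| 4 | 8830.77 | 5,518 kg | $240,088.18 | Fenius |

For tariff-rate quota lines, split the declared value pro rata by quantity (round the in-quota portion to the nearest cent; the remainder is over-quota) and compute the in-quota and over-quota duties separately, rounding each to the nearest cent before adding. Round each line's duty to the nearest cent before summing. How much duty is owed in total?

$131,141.78

Line 1 (4023.70, Uleth, 211 kg, $2,580.53):
Base rate for 4023.70 is $2.74/kg.
Origin Uleth qualifies under the Oron–Uleth agreement and 4023.70 is covered: preferential rate Free applies instead.
Duty = $2,580.53 × 0% = $0.00.
Line 2 (2101.45, Tyrovia, 2,872 units, $559,494.32):
Base rate for 2101.45 is 16.5%.
2101.45 has an FTA preferential rate, but origin Tyrovia is not Uleth; base rate stands.
Duty = $559,494.32 × 16.5% = $92,316.56.
Line 3 (7977.26, Tyrovia, 2,122 kg, $15,999.88):
Base rate for 7977.26 is 11% + $3.97/kg.
Duty = $15,999.88 × 11% + 2,122 × $3.97 = $10,184.33.
Line 4 (8830.77, Fenius, 5,518 kg, $240,088.18):
Code 8830.77 is under a tariff-rate quota (threshold 3,603 kg). In-quota: 3,603 kg at 9.5%; over-quota: 1,915 kg at 16.5%.
Pro-rata value split: in-quota = $240,088.18 × 3,603/5,518 = $156,766.53; over-quota = $240,088.18 − $156,766.53 = $83,321.65.
In-quota duty = $156,766.53 × 9.5% = $14,892.82. Over-quota duty = $83,321.65 × 16.5% = $13,748.07.
Line duty = $14,892.82 + $13,748.07 = $28,640.89.
Total = $0.00 + $92,316.56 + $10,184.33 + $28,640.89 = $131,141.78.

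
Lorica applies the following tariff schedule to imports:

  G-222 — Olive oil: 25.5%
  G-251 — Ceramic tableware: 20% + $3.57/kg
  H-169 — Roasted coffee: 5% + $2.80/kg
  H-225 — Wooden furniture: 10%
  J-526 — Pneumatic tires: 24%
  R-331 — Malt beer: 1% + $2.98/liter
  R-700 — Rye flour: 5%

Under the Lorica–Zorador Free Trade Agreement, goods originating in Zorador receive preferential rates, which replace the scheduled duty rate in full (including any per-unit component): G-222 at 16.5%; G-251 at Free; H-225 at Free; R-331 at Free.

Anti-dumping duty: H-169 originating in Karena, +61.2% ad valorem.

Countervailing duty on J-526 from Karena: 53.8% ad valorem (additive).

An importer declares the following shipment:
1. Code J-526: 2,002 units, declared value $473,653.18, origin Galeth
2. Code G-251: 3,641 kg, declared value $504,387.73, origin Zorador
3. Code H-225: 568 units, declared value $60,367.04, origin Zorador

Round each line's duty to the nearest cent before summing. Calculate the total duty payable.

Line 1 (J-526, Galeth, 2,002 units, $473,653.18):
Base rate for J-526 is 24%.
The additional-duty order on J-526 targets Karena, not Galeth; it does not apply.
Duty = $473,653.18 × 24% = $113,676.76.
Line 2 (G-251, Zorador, 3,641 kg, $504,387.73):
Base rate for G-251 is 20% + $3.57/kg.
Origin Zorador qualifies under the Lorica–Zorador agreement and G-251 is covered: preferential rate Free applies instead.
Duty = $504,387.73 × 0% = $0.00.
Line 3 (H-225, Zorador, 568 units, $60,367.04):
Base rate for H-225 is 10%.
Origin Zorador qualifies under the Lorica–Zorador agreement and H-225 is covered: preferential rate Free applies instead.
Duty = $60,367.04 × 0% = $0.00.
Total = $113,676.76 + $0.00 + $0.00 = $113,676.76.

$113,676.76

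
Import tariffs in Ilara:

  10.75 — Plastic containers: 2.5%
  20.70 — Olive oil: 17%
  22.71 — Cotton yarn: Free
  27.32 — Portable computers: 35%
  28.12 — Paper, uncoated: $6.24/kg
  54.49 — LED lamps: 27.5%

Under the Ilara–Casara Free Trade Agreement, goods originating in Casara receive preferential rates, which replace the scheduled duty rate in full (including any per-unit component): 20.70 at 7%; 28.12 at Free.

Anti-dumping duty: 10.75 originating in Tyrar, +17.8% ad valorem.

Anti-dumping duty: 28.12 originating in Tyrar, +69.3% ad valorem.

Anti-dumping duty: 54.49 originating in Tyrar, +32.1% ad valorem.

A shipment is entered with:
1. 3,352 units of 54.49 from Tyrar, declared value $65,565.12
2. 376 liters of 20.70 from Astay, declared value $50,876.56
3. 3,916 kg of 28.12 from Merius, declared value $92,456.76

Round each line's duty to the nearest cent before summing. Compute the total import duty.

Line 1 (54.49, Tyrar, 3,352 units, $65,565.12):
Base rate for 54.49 is 27.5%.
Additional duty on 54.49 from Tyrar: +32.1%. Applied ad valorem rate: 27.5% + 32.1% = 59.6%.
Duty = $65,565.12 × 59.6% = $39,076.81.
Line 2 (20.70, Astay, 376 liters, $50,876.56):
Base rate for 20.70 is 17%.
20.70 has an FTA preferential rate, but origin Astay is not Casara; base rate stands.
Duty = $50,876.56 × 17% = $8,649.02.
Line 3 (28.12, Merius, 3,916 kg, $92,456.76):
Base rate for 28.12 is $6.24/kg.
28.12 has an FTA preferential rate, but origin Merius is not Casara; base rate stands.
The additional-duty order on 28.12 targets Tyrar, not Merius; it does not apply.
Duty = 3,916 × $6.24 = $24,435.84.
Total = $39,076.81 + $8,649.02 + $24,435.84 = $72,161.67.

$72,161.67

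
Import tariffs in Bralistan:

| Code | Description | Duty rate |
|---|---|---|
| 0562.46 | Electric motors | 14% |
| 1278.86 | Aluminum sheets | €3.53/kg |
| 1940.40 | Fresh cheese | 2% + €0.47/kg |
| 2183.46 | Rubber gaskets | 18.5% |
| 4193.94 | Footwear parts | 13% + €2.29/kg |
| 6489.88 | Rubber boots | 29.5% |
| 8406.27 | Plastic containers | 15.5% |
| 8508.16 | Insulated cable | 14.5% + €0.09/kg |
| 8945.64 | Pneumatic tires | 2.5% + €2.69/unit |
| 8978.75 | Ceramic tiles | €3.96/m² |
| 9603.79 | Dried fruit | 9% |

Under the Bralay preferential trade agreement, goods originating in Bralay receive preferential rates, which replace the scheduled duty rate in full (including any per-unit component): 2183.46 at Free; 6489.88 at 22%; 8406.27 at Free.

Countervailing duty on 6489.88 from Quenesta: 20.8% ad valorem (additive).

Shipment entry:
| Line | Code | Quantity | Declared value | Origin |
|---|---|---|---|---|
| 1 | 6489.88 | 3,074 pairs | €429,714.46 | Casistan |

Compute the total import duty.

€126,765.77

Line 1 (6489.88, Casistan, 3,074 pairs, €429,714.46):
Base rate for 6489.88 is 29.5%.
6489.88 has an FTA preferential rate, but origin Casistan is not Bralay; base rate stands.
The additional-duty order on 6489.88 targets Quenesta, not Casistan; it does not apply.
Duty = €429,714.46 × 29.5% = €126,765.77.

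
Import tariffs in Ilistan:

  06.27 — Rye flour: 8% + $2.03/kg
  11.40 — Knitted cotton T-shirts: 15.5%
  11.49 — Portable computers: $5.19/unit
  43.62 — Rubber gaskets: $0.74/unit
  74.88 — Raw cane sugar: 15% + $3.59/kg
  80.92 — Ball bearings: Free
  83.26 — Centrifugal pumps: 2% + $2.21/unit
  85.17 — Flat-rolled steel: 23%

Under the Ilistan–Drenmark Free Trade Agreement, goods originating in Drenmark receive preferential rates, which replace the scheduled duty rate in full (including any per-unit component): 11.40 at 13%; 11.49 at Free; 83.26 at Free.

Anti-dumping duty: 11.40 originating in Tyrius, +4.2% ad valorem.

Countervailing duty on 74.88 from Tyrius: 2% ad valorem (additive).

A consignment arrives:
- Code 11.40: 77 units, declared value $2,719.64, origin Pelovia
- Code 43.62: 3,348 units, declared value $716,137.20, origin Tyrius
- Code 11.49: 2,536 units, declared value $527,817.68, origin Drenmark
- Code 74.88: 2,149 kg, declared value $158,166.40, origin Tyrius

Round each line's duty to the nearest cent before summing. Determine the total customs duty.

$37,502.26

Line 1 (11.40, Pelovia, 77 units, $2,719.64):
Base rate for 11.40 is 15.5%.
11.40 has an FTA preferential rate, but origin Pelovia is not Drenmark; base rate stands.
The additional-duty order on 11.40 targets Tyrius, not Pelovia; it does not apply.
Duty = $2,719.64 × 15.5% = $421.54.
Line 2 (43.62, Tyrius, 3,348 units, $716,137.20):
Base rate for 43.62 is $0.74/unit.
Duty = 3,348 × $0.74 = $2,477.52.
Line 3 (11.49, Drenmark, 2,536 units, $527,817.68):
Base rate for 11.49 is $5.19/unit.
Origin Drenmark qualifies under the Ilistan–Drenmark agreement and 11.49 is covered: preferential rate Free applies instead.
Duty = $527,817.68 × 0% = $0.00.
Line 4 (74.88, Tyrius, 2,149 kg, $158,166.40):
Base rate for 74.88 is 15% + $3.59/kg.
Additional duty on 74.88 from Tyrius: +2%. Applied ad valorem rate: 15% + 2% = 17%.
Duty = $158,166.40 × 17% + 2,149 × $3.59 = $34,603.20.
Total = $421.54 + $2,477.52 + $0.00 + $34,603.20 = $37,502.26.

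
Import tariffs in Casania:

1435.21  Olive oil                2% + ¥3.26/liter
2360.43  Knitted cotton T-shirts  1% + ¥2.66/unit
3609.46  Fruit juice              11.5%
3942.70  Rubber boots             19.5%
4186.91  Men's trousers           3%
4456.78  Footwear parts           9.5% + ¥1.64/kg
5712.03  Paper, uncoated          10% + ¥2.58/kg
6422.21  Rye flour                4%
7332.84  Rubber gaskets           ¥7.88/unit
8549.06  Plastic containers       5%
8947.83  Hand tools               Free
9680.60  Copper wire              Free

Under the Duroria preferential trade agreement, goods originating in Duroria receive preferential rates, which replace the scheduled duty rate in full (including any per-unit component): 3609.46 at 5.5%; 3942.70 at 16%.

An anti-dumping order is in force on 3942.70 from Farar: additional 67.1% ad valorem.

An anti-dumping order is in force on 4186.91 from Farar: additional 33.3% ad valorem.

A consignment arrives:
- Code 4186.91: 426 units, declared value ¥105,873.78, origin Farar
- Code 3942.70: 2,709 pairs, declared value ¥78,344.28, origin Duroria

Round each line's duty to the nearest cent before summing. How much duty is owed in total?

¥50,967.26

Line 1 (4186.91, Farar, 426 units, ¥105,873.78):
Base rate for 4186.91 is 3%.
Additional duty on 4186.91 from Farar: +33.3%. Applied ad valorem rate: 3% + 33.3% = 36.3%.
Duty = ¥105,873.78 × 36.3% = ¥38,432.18.
Line 2 (3942.70, Duroria, 2,709 pairs, ¥78,344.28):
Base rate for 3942.70 is 19.5%.
Origin Duroria qualifies under the Casania–Duroria agreement and 3942.70 is covered: preferential rate 16% applies instead.
The additional-duty order on 3942.70 targets Farar, not Duroria; it does not apply.
Duty = ¥78,344.28 × 16% = ¥12,535.08.
Total = ¥38,432.18 + ¥12,535.08 = ¥50,967.26.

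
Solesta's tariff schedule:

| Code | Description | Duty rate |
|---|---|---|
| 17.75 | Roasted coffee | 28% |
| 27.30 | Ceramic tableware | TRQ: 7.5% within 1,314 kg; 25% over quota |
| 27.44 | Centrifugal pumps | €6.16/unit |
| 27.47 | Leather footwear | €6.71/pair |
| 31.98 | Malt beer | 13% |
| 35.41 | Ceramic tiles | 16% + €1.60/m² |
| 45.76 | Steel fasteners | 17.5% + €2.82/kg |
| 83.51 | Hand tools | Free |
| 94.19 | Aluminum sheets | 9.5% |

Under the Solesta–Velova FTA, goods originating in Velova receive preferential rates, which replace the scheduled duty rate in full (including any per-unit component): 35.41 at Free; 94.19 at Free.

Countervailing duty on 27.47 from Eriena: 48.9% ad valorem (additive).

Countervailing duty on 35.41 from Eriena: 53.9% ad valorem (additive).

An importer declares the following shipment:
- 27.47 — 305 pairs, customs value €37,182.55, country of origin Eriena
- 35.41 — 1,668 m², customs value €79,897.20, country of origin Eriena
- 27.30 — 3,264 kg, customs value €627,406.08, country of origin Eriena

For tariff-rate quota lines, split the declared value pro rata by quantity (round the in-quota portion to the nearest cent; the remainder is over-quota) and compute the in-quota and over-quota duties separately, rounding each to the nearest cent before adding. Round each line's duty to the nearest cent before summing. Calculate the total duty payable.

Line 1 (27.47, Eriena, 305 pairs, €37,182.55):
Base rate for 27.47 is €6.71/pair.
Additional duty on 27.47 from Eriena: +48.9% ad valorem. Applied ad valorem rate = 48.9%.
Duty = €37,182.55 × 48.9% + 305 × €6.71 = €20,228.82.
Line 2 (35.41, Eriena, 1,668 m², €79,897.20):
Base rate for 35.41 is 16% + €1.60/m².
35.41 has an FTA preferential rate, but origin Eriena is not Velova; base rate stands.
Additional duty on 35.41 from Eriena: +53.9%. Applied ad valorem rate: 16% + 53.9% = 69.9%.
Duty = €79,897.20 × 69.9% + 1,668 × €1.60 = €58,516.94.
Line 3 (27.30, Eriena, 3,264 kg, €627,406.08):
Code 27.30 is under a tariff-rate quota (threshold 1,314 kg). In-quota: 1,314 kg at 7.5%; over-quota: 1,950 kg at 25%.
Pro-rata value split: in-quota = €627,406.08 × 1,314/3,264 = €252,577.08; over-quota = €627,406.08 − €252,577.08 = €374,829.00.
In-quota duty = €252,577.08 × 7.5% = €18,943.28. Over-quota duty = €374,829.00 × 25% = €93,707.25.
Line duty = €18,943.28 + €93,707.25 = €112,650.53.
Total = €20,228.82 + €58,516.94 + €112,650.53 = €191,396.29.

€191,396.29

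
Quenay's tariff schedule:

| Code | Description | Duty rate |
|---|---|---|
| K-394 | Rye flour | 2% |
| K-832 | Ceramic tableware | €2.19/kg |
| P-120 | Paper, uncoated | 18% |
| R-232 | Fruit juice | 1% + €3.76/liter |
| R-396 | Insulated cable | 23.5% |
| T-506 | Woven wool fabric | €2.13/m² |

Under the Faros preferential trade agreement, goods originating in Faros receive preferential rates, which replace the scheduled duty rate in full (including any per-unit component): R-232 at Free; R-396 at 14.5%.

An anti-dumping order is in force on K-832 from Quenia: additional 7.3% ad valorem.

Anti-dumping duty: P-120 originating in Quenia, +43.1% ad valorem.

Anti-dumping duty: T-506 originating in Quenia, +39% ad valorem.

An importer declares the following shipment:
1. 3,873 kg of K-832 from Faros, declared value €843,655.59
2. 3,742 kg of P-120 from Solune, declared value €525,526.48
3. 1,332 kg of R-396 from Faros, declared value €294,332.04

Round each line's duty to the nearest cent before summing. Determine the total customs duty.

€145,754.79

Line 1 (K-832, Faros, 3,873 kg, €843,655.59):
Base rate for K-832 is €2.19/kg.
Origin Faros is the FTA partner but K-832 is not on the preference list; base rate stands.
The additional-duty order on K-832 targets Quenia, not Faros; it does not apply.
Duty = 3,873 × €2.19 = €8,481.87.
Line 2 (P-120, Solune, 3,742 kg, €525,526.48):
Base rate for P-120 is 18%.
The additional-duty order on P-120 targets Quenia, not Solune; it does not apply.
Duty = €525,526.48 × 18% = €94,594.77.
Line 3 (R-396, Faros, 1,332 kg, €294,332.04):
Base rate for R-396 is 23.5%.
Origin Faros qualifies under the Quenay–Faros agreement and R-396 is covered: preferential rate 14.5% applies instead.
Duty = €294,332.04 × 14.5% = €42,678.15.
Total = €8,481.87 + €94,594.77 + €42,678.15 = €145,754.79.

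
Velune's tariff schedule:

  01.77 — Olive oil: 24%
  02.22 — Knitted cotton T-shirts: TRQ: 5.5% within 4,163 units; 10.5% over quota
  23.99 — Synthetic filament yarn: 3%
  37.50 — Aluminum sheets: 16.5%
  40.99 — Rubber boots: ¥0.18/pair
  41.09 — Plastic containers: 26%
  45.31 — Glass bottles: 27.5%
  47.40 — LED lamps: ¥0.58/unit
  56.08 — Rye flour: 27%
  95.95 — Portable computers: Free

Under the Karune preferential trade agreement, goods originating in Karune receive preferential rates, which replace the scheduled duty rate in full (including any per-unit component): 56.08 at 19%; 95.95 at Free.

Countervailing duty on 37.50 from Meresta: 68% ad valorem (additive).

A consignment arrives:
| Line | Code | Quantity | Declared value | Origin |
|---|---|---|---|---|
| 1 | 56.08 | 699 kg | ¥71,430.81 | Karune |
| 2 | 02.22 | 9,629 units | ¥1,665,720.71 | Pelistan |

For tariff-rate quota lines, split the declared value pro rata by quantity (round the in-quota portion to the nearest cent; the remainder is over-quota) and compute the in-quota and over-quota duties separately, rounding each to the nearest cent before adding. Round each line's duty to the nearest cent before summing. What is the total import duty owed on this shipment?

¥152,464.66

Line 1 (56.08, Karune, 699 kg, ¥71,430.81):
Base rate for 56.08 is 27%.
Origin Karune qualifies under the Velune–Karune agreement and 56.08 is covered: preferential rate 19% applies instead.
Duty = ¥71,430.81 × 19% = ¥13,571.85.
Line 2 (02.22, Pelistan, 9,629 units, ¥1,665,720.71):
Code 02.22 is under a tariff-rate quota (threshold 4,163 units). In-quota: 4,163 units at 5.5%; over-quota: 5,466 units at 10.5%.
Pro-rata value split: in-quota = ¥1,665,720.71 × 4,163/9,629 = ¥720,157.37; over-quota = ¥1,665,720.71 − ¥720,157.37 = ¥945,563.34.
In-quota duty = ¥720,157.37 × 5.5% = ¥39,608.66. Over-quota duty = ¥945,563.34 × 10.5% = ¥99,284.15.
Line duty = ¥39,608.66 + ¥99,284.15 = ¥138,892.81.
Total = ¥13,571.85 + ¥138,892.81 = ¥152,464.66.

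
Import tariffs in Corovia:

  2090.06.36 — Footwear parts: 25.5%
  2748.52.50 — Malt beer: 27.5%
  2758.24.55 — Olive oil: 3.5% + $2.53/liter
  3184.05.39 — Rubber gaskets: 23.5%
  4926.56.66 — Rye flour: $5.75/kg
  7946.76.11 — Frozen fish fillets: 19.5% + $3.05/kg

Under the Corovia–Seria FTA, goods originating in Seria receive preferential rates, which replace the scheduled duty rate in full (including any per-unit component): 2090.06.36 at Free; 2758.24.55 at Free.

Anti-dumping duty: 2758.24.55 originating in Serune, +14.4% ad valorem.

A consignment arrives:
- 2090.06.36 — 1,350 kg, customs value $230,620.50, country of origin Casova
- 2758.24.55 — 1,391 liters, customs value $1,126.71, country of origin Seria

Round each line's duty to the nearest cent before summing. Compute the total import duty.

$58,808.23

Line 1 (2090.06.36, Casova, 1,350 kg, $230,620.50):
Base rate for 2090.06.36 is 25.5%.
2090.06.36 has an FTA preferential rate, but origin Casova is not Seria; base rate stands.
Duty = $230,620.50 × 25.5% = $58,808.23.
Line 2 (2758.24.55, Seria, 1,391 liters, $1,126.71):
Base rate for 2758.24.55 is 3.5% + $2.53/liter.
Origin Seria qualifies under the Corovia–Seria agreement and 2758.24.55 is covered: preferential rate Free applies instead.
The additional-duty order on 2758.24.55 targets Serune, not Seria; it does not apply.
Duty = $1,126.71 × 0% = $0.00.
Total = $58,808.23 + $0.00 = $58,808.23.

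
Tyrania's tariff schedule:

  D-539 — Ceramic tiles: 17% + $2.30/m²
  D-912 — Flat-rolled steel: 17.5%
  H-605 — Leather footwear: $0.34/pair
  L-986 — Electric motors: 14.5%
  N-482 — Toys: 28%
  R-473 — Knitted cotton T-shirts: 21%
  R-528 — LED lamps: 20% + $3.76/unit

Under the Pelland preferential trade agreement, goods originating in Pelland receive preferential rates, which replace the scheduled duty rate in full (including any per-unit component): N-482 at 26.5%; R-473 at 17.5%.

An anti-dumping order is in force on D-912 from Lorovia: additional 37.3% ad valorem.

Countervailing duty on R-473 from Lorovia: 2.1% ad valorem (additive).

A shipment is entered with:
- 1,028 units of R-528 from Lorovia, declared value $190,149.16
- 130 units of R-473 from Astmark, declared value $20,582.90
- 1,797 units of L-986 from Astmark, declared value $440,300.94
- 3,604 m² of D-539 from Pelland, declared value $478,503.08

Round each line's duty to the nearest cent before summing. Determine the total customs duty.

Line 1 (R-528, Lorovia, 1,028 units, $190,149.16):
Base rate for R-528 is 20% + $3.76/unit.
Duty = $190,149.16 × 20% + 1,028 × $3.76 = $41,895.11.
Line 2 (R-473, Astmark, 130 units, $20,582.90):
Base rate for R-473 is 21%.
R-473 has an FTA preferential rate, but origin Astmark is not Pelland; base rate stands.
The additional-duty order on R-473 targets Lorovia, not Astmark; it does not apply.
Duty = $20,582.90 × 21% = $4,322.41.
Line 3 (L-986, Astmark, 1,797 units, $440,300.94):
Base rate for L-986 is 14.5%.
Duty = $440,300.94 × 14.5% = $63,843.64.
Line 4 (D-539, Pelland, 3,604 m², $478,503.08):
Base rate for D-539 is 17% + $2.30/m².
Origin Pelland is the FTA partner but D-539 is not on the preference list; base rate stands.
Duty = $478,503.08 × 17% + 3,604 × $2.30 = $89,634.72.
Total = $41,895.11 + $4,322.41 + $63,843.64 + $89,634.72 = $199,695.88.

$199,695.88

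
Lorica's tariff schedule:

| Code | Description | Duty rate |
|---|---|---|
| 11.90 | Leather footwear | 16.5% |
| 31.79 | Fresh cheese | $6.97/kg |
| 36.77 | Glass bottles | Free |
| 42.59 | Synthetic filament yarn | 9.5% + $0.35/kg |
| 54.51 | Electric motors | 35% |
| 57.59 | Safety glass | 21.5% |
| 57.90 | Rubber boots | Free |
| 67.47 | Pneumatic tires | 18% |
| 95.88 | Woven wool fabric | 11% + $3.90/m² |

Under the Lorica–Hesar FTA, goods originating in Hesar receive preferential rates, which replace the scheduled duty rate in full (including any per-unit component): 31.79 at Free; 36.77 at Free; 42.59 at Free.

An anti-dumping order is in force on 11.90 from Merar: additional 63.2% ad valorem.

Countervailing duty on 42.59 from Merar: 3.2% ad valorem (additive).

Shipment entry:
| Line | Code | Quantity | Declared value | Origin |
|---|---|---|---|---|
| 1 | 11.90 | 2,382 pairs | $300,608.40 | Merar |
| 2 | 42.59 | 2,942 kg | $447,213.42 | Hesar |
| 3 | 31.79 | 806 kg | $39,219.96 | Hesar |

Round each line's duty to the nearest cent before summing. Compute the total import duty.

$239,584.89

Line 1 (11.90, Merar, 2,382 pairs, $300,608.40):
Base rate for 11.90 is 16.5%.
Additional duty on 11.90 from Merar: +63.2%. Applied ad valorem rate: 16.5% + 63.2% = 79.7%.
Duty = $300,608.40 × 79.7% = $239,584.89.
Line 2 (42.59, Hesar, 2,942 kg, $447,213.42):
Base rate for 42.59 is 9.5% + $0.35/kg.
Origin Hesar qualifies under the Lorica–Hesar agreement and 42.59 is covered: preferential rate Free applies instead.
The additional-duty order on 42.59 targets Merar, not Hesar; it does not apply.
Duty = $447,213.42 × 0% = $0.00.
Line 3 (31.79, Hesar, 806 kg, $39,219.96):
Base rate for 31.79 is $6.97/kg.
Origin Hesar qualifies under the Lorica–Hesar agreement and 31.79 is covered: preferential rate Free applies instead.
Duty = $39,219.96 × 0% = $0.00.
Total = $239,584.89 + $0.00 + $0.00 = $239,584.89.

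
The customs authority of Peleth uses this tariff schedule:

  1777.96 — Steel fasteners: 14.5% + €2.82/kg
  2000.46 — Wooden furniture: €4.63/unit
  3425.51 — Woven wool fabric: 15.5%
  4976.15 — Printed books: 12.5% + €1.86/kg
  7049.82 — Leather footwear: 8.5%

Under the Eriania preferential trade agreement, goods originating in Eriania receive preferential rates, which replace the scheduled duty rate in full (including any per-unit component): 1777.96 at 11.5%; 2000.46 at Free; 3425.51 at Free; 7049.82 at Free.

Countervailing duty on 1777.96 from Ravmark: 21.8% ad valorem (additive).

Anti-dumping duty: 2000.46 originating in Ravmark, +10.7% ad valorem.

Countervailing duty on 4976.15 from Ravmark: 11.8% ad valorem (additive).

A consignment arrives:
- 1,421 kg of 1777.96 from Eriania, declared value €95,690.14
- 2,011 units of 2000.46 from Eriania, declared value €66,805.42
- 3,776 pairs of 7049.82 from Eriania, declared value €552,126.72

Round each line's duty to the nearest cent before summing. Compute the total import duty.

Line 1 (1777.96, Eriania, 1,421 kg, €95,690.14):
Base rate for 1777.96 is 14.5% + €2.82/kg.
Origin Eriania qualifies under the Peleth–Eriania agreement and 1777.96 is covered: preferential rate 11.5% applies instead.
The additional-duty order on 1777.96 targets Ravmark, not Eriania; it does not apply.
Duty = €95,690.14 × 11.5% = €11,004.37.
Line 2 (2000.46, Eriania, 2,011 units, €66,805.42):
Base rate for 2000.46 is €4.63/unit.
Origin Eriania qualifies under the Peleth–Eriania agreement and 2000.46 is covered: preferential rate Free applies instead.
The additional-duty order on 2000.46 targets Ravmark, not Eriania; it does not apply.
Duty = €66,805.42 × 0% = €0.00.
Line 3 (7049.82, Eriania, 3,776 pairs, €552,126.72):
Base rate for 7049.82 is 8.5%.
Origin Eriania qualifies under the Peleth–Eriania agreement and 7049.82 is covered: preferential rate Free applies instead.
Duty = €552,126.72 × 0% = €0.00.
Total = €11,004.37 + €0.00 + €0.00 = €11,004.37.

€11,004.37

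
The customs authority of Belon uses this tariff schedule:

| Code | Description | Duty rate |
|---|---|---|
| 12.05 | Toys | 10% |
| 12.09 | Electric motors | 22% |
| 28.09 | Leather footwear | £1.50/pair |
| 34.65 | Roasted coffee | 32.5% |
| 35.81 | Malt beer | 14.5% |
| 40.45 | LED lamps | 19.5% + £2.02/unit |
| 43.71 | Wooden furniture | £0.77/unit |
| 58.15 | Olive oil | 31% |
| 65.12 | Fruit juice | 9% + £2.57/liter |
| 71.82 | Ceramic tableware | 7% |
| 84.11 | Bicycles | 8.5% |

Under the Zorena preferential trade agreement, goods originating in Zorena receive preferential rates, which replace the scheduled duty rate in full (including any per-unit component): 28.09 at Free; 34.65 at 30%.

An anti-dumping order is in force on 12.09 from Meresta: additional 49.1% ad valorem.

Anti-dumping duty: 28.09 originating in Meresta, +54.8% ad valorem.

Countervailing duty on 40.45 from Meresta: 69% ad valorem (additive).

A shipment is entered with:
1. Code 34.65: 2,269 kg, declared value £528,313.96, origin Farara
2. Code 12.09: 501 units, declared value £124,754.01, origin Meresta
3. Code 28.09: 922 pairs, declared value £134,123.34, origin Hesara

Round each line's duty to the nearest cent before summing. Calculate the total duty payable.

Line 1 (34.65, Farara, 2,269 kg, £528,313.96):
Base rate for 34.65 is 32.5%.
34.65 has an FTA preferential rate, but origin Farara is not Zorena; base rate stands.
Duty = £528,313.96 × 32.5% = £171,702.04.
Line 2 (12.09, Meresta, 501 units, £124,754.01):
Base rate for 12.09 is 22%.
Additional duty on 12.09 from Meresta: +49.1%. Applied ad valorem rate: 22% + 49.1% = 71.1%.
Duty = £124,754.01 × 71.1% = £88,700.10.
Line 3 (28.09, Hesara, 922 pairs, £134,123.34):
Base rate for 28.09 is £1.50/pair.
28.09 has an FTA preferential rate, but origin Hesara is not Zorena; base rate stands.
The additional-duty order on 28.09 targets Meresta, not Hesara; it does not apply.
Duty = 922 × £1.50 = £1,383.00.
Total = £171,702.04 + £88,700.10 + £1,383.00 = £261,785.14.

£261,785.14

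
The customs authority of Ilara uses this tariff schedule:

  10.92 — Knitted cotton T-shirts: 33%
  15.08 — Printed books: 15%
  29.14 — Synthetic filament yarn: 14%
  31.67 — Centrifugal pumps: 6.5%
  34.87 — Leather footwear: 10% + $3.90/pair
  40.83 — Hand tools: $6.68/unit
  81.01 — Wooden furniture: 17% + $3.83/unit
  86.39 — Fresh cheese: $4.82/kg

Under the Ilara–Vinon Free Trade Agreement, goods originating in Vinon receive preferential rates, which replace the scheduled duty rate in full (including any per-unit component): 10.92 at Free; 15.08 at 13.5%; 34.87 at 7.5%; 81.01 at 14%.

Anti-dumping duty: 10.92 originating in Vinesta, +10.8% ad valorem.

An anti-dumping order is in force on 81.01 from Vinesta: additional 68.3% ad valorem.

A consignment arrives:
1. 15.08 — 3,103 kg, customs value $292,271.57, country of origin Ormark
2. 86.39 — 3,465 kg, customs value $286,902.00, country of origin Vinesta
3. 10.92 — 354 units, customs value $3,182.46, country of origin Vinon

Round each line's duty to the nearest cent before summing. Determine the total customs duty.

Line 1 (15.08, Ormark, 3,103 kg, $292,271.57):
Base rate for 15.08 is 15%.
15.08 has an FTA preferential rate, but origin Ormark is not Vinon; base rate stands.
Duty = $292,271.57 × 15% = $43,840.74.
Line 2 (86.39, Vinesta, 3,465 kg, $286,902.00):
Base rate for 86.39 is $4.82/kg.
Duty = 3,465 × $4.82 = $16,701.30.
Line 3 (10.92, Vinon, 354 units, $3,182.46):
Base rate for 10.92 is 33%.
Origin Vinon qualifies under the Ilara–Vinon agreement and 10.92 is covered: preferential rate Free applies instead.
The additional-duty order on 10.92 targets Vinesta, not Vinon; it does not apply.
Duty = $3,182.46 × 0% = $0.00.
Total = $43,840.74 + $16,701.30 + $0.00 = $60,542.04.

$60,542.04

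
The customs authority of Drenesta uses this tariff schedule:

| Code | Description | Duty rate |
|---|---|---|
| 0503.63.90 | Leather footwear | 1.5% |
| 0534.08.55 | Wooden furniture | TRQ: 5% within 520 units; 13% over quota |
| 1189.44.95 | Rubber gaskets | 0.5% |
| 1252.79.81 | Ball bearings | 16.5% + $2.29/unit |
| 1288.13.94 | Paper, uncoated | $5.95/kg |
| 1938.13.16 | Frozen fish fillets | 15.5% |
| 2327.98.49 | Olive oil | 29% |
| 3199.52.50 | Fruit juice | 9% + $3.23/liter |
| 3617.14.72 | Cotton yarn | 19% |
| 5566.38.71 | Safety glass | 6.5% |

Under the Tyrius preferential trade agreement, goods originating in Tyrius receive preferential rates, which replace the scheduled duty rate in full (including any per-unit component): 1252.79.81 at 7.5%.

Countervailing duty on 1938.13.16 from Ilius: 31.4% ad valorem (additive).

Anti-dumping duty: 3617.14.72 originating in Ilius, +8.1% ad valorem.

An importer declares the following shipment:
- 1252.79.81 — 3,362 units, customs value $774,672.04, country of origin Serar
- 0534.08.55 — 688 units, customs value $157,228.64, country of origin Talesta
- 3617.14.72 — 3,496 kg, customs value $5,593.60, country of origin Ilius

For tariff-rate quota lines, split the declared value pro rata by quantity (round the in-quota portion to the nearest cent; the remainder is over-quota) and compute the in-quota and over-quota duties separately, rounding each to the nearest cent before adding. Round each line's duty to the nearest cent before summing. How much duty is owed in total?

$147,968.62

Line 1 (1252.79.81, Serar, 3,362 units, $774,672.04):
Base rate for 1252.79.81 is 16.5% + $2.29/unit.
1252.79.81 has an FTA preferential rate, but origin Serar is not Tyrius; base rate stands.
Duty = $774,672.04 × 16.5% + 3,362 × $2.29 = $135,519.87.
Line 2 (0534.08.55, Talesta, 688 units, $157,228.64):
Code 0534.08.55 is under a tariff-rate quota (threshold 520 units). In-quota: 520 units at 5%; over-quota: 168 units at 13%.
Pro-rata value split: in-quota = $157,228.64 × 520/688 = $118,835.60; over-quota = $157,228.64 − $118,835.60 = $38,393.04.
In-quota duty = $118,835.60 × 5% = $5,941.78. Over-quota duty = $38,393.04 × 13% = $4,991.10.
Line duty = $5,941.78 + $4,991.10 = $10,932.88.
Line 3 (3617.14.72, Ilius, 3,496 kg, $5,593.60):
Base rate for 3617.14.72 is 19%.
Additional duty on 3617.14.72 from Ilius: +8.1%. Applied ad valorem rate: 19% + 8.1% = 27.1%.
Duty = $5,593.60 × 27.1% = $1,515.87.
Total = $135,519.87 + $10,932.88 + $1,515.87 = $147,968.62.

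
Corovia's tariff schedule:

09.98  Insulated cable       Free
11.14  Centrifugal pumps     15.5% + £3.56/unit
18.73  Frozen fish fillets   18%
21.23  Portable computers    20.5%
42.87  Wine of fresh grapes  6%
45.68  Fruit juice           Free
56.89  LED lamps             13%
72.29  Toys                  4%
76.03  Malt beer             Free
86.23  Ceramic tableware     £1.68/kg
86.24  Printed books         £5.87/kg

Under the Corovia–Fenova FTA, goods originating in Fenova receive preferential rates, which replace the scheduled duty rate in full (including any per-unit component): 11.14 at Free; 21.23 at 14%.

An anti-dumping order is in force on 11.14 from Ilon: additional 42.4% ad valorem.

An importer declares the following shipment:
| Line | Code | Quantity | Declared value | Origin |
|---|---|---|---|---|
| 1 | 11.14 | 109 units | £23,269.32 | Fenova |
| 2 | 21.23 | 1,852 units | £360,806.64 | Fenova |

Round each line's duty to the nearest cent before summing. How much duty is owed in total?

£50,512.93

Line 1 (11.14, Fenova, 109 units, £23,269.32):
Base rate for 11.14 is 15.5% + £3.56/unit.
Origin Fenova qualifies under the Corovia–Fenova agreement and 11.14 is covered: preferential rate Free applies instead.
The additional-duty order on 11.14 targets Ilon, not Fenova; it does not apply.
Duty = £23,269.32 × 0% = £0.00.
Line 2 (21.23, Fenova, 1,852 units, £360,806.64):
Base rate for 21.23 is 20.5%.
Origin Fenova qualifies under the Corovia–Fenova agreement and 21.23 is covered: preferential rate 14% applies instead.
Duty = £360,806.64 × 14% = £50,512.93.
Total = £0.00 + £50,512.93 = £50,512.93.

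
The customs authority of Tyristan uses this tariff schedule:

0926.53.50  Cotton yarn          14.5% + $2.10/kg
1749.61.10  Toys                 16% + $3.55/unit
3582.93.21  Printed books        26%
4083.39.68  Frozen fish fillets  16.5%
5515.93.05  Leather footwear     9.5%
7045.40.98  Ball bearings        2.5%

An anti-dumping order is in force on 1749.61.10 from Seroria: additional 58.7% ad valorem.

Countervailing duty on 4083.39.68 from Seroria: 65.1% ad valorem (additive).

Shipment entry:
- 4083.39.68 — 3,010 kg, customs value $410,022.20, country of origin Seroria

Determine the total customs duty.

Line 1 (4083.39.68, Seroria, 3,010 kg, $410,022.20):
Base rate for 4083.39.68 is 16.5%.
Additional duty on 4083.39.68 from Seroria: +65.1%. Applied ad valorem rate: 16.5% + 65.1% = 81.6%.
Duty = $410,022.20 × 81.6% = $334,578.12.

$334,578.12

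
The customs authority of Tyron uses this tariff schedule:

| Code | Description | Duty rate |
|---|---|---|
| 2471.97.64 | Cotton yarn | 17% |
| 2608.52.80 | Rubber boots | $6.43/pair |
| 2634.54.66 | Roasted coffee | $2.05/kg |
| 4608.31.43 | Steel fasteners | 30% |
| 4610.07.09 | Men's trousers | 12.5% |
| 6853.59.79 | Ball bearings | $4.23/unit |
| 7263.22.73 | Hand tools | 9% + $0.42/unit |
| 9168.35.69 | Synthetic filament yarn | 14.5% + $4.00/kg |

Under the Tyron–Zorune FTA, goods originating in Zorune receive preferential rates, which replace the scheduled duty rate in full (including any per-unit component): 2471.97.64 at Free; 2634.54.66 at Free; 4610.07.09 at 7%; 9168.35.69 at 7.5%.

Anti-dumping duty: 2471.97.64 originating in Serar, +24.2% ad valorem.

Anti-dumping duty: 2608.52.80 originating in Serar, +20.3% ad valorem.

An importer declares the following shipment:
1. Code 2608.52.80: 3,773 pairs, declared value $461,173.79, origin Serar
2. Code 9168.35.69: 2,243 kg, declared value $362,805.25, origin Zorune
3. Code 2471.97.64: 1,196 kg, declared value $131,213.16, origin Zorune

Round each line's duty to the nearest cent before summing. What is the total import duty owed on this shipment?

$145,089.06

Line 1 (2608.52.80, Serar, 3,773 pairs, $461,173.79):
Base rate for 2608.52.80 is $6.43/pair.
Additional duty on 2608.52.80 from Serar: +20.3% ad valorem. Applied ad valorem rate = 20.3%.
Duty = $461,173.79 × 20.3% + 3,773 × $6.43 = $117,878.67.
Line 2 (9168.35.69, Zorune, 2,243 kg, $362,805.25):
Base rate for 9168.35.69 is 14.5% + $4.00/kg.
Origin Zorune qualifies under the Tyron–Zorune agreement and 9168.35.69 is covered: preferential rate 7.5% applies instead.
Duty = $362,805.25 × 7.5% = $27,210.39.
Line 3 (2471.97.64, Zorune, 1,196 kg, $131,213.16):
Base rate for 2471.97.64 is 17%.
Origin Zorune qualifies under the Tyron–Zorune agreement and 2471.97.64 is covered: preferential rate Free applies instead.
The additional-duty order on 2471.97.64 targets Serar, not Zorune; it does not apply.
Duty = $131,213.16 × 0% = $0.00.
Total = $117,878.67 + $27,210.39 + $0.00 = $145,089.06.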